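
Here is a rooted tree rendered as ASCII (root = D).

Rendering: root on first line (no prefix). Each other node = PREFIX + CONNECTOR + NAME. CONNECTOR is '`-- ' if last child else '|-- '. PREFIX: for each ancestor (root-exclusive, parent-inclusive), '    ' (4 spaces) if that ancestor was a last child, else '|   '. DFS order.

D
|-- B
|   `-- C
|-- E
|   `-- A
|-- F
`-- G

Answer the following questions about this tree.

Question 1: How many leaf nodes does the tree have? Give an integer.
Leaves (nodes with no children): A, C, F, G

Answer: 4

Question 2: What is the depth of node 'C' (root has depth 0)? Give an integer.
Answer: 2

Derivation:
Path from root to C: D -> B -> C
Depth = number of edges = 2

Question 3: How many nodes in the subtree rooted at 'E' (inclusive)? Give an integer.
Subtree rooted at E contains: A, E
Count = 2

Answer: 2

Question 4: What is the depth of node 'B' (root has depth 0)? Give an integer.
Answer: 1

Derivation:
Path from root to B: D -> B
Depth = number of edges = 1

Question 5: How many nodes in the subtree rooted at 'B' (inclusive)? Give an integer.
Answer: 2

Derivation:
Subtree rooted at B contains: B, C
Count = 2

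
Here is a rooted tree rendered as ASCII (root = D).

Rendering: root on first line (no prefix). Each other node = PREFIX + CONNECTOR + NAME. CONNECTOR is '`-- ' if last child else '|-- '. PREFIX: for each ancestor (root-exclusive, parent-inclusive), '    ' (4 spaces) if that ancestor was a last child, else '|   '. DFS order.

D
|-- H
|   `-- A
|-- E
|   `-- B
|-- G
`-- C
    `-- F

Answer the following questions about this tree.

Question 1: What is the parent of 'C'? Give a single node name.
Scan adjacency: C appears as child of D

Answer: D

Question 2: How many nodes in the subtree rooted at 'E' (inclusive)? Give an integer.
Subtree rooted at E contains: B, E
Count = 2

Answer: 2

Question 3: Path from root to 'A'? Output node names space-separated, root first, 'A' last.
Answer: D H A

Derivation:
Walk down from root: D -> H -> A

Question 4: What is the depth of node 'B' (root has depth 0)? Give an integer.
Answer: 2

Derivation:
Path from root to B: D -> E -> B
Depth = number of edges = 2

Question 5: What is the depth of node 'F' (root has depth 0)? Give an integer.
Path from root to F: D -> C -> F
Depth = number of edges = 2

Answer: 2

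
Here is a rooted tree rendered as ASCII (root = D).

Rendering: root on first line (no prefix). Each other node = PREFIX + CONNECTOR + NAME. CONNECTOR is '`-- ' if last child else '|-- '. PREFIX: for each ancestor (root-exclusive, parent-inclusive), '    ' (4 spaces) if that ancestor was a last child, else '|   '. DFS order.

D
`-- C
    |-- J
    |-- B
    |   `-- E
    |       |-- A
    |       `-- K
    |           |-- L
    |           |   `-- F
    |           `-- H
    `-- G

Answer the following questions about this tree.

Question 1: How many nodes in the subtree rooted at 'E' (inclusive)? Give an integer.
Subtree rooted at E contains: A, E, F, H, K, L
Count = 6

Answer: 6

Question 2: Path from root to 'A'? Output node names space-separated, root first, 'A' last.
Walk down from root: D -> C -> B -> E -> A

Answer: D C B E A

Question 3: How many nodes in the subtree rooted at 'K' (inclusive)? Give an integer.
Answer: 4

Derivation:
Subtree rooted at K contains: F, H, K, L
Count = 4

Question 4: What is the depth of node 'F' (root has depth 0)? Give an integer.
Path from root to F: D -> C -> B -> E -> K -> L -> F
Depth = number of edges = 6

Answer: 6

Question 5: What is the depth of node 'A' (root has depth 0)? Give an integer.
Answer: 4

Derivation:
Path from root to A: D -> C -> B -> E -> A
Depth = number of edges = 4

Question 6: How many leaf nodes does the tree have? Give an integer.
Leaves (nodes with no children): A, F, G, H, J

Answer: 5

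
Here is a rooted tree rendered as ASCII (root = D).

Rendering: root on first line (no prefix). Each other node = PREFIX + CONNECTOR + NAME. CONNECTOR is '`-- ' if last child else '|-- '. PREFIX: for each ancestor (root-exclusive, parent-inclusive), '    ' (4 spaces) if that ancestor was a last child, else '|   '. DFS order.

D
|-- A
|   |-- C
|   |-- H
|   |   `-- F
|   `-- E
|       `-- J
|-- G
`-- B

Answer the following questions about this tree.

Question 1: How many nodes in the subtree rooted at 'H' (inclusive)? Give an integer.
Answer: 2

Derivation:
Subtree rooted at H contains: F, H
Count = 2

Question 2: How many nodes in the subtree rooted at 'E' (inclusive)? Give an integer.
Answer: 2

Derivation:
Subtree rooted at E contains: E, J
Count = 2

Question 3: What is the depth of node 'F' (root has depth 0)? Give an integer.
Path from root to F: D -> A -> H -> F
Depth = number of edges = 3

Answer: 3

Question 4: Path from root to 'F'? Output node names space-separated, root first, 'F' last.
Answer: D A H F

Derivation:
Walk down from root: D -> A -> H -> F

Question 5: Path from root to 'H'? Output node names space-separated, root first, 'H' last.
Walk down from root: D -> A -> H

Answer: D A H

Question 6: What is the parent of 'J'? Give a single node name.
Answer: E

Derivation:
Scan adjacency: J appears as child of E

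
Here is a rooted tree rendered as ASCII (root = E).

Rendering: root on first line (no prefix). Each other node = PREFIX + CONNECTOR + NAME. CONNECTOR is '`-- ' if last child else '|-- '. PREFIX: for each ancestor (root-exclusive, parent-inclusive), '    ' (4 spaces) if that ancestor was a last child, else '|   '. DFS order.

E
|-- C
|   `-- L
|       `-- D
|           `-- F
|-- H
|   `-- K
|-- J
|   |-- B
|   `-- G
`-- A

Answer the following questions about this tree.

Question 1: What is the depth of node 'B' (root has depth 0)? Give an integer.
Answer: 2

Derivation:
Path from root to B: E -> J -> B
Depth = number of edges = 2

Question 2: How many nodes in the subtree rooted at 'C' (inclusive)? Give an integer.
Answer: 4

Derivation:
Subtree rooted at C contains: C, D, F, L
Count = 4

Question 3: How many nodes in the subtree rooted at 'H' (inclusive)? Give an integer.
Answer: 2

Derivation:
Subtree rooted at H contains: H, K
Count = 2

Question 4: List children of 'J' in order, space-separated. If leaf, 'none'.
Answer: B G

Derivation:
Node J's children (from adjacency): B, G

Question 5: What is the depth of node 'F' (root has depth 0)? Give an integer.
Path from root to F: E -> C -> L -> D -> F
Depth = number of edges = 4

Answer: 4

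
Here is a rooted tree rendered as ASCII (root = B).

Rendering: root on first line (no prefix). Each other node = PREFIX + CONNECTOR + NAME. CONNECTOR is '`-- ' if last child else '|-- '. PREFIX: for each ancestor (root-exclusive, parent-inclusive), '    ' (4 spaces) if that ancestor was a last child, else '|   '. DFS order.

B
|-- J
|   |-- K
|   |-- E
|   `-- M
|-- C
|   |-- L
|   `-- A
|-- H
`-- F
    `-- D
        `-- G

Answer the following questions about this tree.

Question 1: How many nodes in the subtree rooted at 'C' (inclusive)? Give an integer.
Subtree rooted at C contains: A, C, L
Count = 3

Answer: 3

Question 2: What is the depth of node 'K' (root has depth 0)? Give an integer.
Path from root to K: B -> J -> K
Depth = number of edges = 2

Answer: 2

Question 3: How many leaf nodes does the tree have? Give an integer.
Leaves (nodes with no children): A, E, G, H, K, L, M

Answer: 7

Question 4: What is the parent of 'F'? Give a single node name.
Answer: B

Derivation:
Scan adjacency: F appears as child of B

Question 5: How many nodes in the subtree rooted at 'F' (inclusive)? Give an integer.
Answer: 3

Derivation:
Subtree rooted at F contains: D, F, G
Count = 3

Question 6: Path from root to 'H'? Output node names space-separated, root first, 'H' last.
Walk down from root: B -> H

Answer: B H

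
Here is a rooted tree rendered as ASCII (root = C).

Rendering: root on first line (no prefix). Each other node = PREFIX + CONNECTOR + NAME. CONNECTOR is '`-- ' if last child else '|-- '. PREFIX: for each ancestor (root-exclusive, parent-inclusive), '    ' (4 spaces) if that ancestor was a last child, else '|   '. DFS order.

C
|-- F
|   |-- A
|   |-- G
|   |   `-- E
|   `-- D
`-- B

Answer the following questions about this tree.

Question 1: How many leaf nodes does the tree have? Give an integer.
Answer: 4

Derivation:
Leaves (nodes with no children): A, B, D, E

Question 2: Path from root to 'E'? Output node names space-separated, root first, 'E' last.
Walk down from root: C -> F -> G -> E

Answer: C F G E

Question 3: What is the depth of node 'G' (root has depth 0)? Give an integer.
Answer: 2

Derivation:
Path from root to G: C -> F -> G
Depth = number of edges = 2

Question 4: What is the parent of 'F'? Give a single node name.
Scan adjacency: F appears as child of C

Answer: C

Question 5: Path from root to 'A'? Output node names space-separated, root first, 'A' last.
Answer: C F A

Derivation:
Walk down from root: C -> F -> A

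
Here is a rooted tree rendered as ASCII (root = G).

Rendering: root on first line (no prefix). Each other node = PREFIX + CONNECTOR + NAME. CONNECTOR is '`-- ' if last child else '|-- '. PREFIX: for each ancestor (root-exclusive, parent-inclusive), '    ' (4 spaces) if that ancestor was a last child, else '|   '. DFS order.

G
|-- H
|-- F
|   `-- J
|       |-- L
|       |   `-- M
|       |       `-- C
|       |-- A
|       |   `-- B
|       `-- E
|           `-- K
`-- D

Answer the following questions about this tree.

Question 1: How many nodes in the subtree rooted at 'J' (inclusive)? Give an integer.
Subtree rooted at J contains: A, B, C, E, J, K, L, M
Count = 8

Answer: 8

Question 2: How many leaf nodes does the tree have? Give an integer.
Answer: 5

Derivation:
Leaves (nodes with no children): B, C, D, H, K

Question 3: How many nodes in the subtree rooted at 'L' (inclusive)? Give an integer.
Answer: 3

Derivation:
Subtree rooted at L contains: C, L, M
Count = 3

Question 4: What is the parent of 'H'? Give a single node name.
Answer: G

Derivation:
Scan adjacency: H appears as child of G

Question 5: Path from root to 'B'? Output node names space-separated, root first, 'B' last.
Walk down from root: G -> F -> J -> A -> B

Answer: G F J A B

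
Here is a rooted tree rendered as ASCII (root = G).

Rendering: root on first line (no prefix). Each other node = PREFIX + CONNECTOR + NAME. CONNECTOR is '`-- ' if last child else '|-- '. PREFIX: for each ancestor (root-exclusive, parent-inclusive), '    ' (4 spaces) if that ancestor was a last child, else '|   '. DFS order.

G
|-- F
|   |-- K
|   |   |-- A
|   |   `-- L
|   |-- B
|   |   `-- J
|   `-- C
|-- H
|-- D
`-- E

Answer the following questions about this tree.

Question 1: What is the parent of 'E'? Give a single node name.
Answer: G

Derivation:
Scan adjacency: E appears as child of G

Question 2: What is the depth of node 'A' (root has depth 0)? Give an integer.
Answer: 3

Derivation:
Path from root to A: G -> F -> K -> A
Depth = number of edges = 3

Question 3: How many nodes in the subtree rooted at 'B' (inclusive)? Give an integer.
Answer: 2

Derivation:
Subtree rooted at B contains: B, J
Count = 2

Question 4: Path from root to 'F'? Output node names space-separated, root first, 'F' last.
Answer: G F

Derivation:
Walk down from root: G -> F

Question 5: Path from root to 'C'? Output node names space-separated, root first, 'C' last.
Answer: G F C

Derivation:
Walk down from root: G -> F -> C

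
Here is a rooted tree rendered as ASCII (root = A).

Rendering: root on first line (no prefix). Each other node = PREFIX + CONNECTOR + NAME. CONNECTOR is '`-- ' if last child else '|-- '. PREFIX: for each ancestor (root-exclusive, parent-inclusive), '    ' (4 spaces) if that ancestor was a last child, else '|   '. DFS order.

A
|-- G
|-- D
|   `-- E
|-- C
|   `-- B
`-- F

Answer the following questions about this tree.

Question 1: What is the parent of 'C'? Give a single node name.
Answer: A

Derivation:
Scan adjacency: C appears as child of A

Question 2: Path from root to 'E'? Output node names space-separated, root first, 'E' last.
Answer: A D E

Derivation:
Walk down from root: A -> D -> E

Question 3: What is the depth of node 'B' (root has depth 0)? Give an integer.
Path from root to B: A -> C -> B
Depth = number of edges = 2

Answer: 2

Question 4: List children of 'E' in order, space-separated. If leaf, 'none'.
Node E's children (from adjacency): (leaf)

Answer: none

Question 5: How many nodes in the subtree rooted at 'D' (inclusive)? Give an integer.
Answer: 2

Derivation:
Subtree rooted at D contains: D, E
Count = 2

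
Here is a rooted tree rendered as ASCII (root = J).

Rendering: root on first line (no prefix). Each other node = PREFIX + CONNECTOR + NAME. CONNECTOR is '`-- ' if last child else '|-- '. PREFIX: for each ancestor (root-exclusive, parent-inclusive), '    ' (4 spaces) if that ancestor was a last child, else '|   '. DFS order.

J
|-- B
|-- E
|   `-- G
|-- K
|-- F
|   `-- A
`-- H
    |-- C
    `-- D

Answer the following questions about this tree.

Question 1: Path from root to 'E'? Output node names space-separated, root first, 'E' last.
Walk down from root: J -> E

Answer: J E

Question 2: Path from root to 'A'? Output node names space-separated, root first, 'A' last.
Walk down from root: J -> F -> A

Answer: J F A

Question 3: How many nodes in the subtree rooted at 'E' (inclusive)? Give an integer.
Answer: 2

Derivation:
Subtree rooted at E contains: E, G
Count = 2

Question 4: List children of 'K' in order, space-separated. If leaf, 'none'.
Answer: none

Derivation:
Node K's children (from adjacency): (leaf)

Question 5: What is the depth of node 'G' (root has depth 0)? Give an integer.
Path from root to G: J -> E -> G
Depth = number of edges = 2

Answer: 2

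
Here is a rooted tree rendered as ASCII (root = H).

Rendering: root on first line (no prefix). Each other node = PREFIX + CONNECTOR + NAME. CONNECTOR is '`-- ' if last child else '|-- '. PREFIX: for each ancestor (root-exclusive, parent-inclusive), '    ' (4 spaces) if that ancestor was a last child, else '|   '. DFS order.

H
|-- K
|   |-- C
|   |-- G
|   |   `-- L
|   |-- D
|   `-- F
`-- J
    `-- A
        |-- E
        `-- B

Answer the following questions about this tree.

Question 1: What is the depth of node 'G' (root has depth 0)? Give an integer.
Answer: 2

Derivation:
Path from root to G: H -> K -> G
Depth = number of edges = 2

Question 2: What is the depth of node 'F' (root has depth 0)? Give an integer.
Path from root to F: H -> K -> F
Depth = number of edges = 2

Answer: 2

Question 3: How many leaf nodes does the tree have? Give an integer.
Leaves (nodes with no children): B, C, D, E, F, L

Answer: 6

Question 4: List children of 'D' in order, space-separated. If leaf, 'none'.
Node D's children (from adjacency): (leaf)

Answer: none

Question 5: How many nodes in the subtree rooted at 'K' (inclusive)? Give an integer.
Subtree rooted at K contains: C, D, F, G, K, L
Count = 6

Answer: 6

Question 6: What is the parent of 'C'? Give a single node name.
Scan adjacency: C appears as child of K

Answer: K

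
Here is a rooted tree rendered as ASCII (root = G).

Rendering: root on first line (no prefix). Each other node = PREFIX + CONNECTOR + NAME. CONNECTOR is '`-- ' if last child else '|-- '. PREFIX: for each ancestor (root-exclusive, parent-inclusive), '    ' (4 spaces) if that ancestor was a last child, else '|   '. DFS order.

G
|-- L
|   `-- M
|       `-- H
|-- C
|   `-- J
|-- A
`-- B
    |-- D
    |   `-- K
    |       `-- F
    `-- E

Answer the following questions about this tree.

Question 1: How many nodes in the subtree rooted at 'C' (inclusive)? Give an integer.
Subtree rooted at C contains: C, J
Count = 2

Answer: 2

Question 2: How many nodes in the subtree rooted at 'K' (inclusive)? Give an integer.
Answer: 2

Derivation:
Subtree rooted at K contains: F, K
Count = 2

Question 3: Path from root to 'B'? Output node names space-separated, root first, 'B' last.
Answer: G B

Derivation:
Walk down from root: G -> B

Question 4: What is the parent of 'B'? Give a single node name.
Answer: G

Derivation:
Scan adjacency: B appears as child of G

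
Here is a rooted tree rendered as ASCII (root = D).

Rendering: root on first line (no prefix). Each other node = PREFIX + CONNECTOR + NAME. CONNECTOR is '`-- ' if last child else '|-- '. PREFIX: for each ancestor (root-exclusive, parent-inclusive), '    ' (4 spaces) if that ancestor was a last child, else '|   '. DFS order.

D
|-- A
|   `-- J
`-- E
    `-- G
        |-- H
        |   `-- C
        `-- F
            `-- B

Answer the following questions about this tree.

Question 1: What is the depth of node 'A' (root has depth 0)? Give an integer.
Path from root to A: D -> A
Depth = number of edges = 1

Answer: 1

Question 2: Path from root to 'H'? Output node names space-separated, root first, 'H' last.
Walk down from root: D -> E -> G -> H

Answer: D E G H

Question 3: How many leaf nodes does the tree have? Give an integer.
Answer: 3

Derivation:
Leaves (nodes with no children): B, C, J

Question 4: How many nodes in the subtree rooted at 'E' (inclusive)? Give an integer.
Subtree rooted at E contains: B, C, E, F, G, H
Count = 6

Answer: 6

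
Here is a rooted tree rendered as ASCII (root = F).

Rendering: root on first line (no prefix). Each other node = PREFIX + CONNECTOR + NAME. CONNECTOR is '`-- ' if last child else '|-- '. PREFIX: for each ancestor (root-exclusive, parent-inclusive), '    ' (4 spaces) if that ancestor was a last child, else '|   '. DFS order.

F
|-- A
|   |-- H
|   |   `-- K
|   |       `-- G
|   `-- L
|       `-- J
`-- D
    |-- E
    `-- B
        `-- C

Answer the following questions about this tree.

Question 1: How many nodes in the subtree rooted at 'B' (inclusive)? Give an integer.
Subtree rooted at B contains: B, C
Count = 2

Answer: 2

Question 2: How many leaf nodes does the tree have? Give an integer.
Answer: 4

Derivation:
Leaves (nodes with no children): C, E, G, J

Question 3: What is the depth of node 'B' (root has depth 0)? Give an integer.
Path from root to B: F -> D -> B
Depth = number of edges = 2

Answer: 2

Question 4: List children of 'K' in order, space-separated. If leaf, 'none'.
Answer: G

Derivation:
Node K's children (from adjacency): G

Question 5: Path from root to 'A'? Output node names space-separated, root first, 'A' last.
Walk down from root: F -> A

Answer: F A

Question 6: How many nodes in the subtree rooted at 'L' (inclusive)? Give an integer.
Subtree rooted at L contains: J, L
Count = 2

Answer: 2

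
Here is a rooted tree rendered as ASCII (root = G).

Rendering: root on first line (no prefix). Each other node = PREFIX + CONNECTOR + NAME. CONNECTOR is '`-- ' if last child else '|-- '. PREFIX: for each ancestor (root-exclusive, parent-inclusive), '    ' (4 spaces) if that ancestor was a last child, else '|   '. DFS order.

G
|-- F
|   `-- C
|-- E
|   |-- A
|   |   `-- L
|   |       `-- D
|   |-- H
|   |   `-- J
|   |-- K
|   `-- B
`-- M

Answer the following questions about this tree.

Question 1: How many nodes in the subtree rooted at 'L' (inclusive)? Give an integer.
Subtree rooted at L contains: D, L
Count = 2

Answer: 2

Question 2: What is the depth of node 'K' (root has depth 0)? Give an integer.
Answer: 2

Derivation:
Path from root to K: G -> E -> K
Depth = number of edges = 2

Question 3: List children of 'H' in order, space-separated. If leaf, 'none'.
Answer: J

Derivation:
Node H's children (from adjacency): J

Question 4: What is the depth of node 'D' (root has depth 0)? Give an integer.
Answer: 4

Derivation:
Path from root to D: G -> E -> A -> L -> D
Depth = number of edges = 4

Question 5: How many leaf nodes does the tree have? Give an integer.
Leaves (nodes with no children): B, C, D, J, K, M

Answer: 6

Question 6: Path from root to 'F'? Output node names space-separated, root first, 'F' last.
Walk down from root: G -> F

Answer: G F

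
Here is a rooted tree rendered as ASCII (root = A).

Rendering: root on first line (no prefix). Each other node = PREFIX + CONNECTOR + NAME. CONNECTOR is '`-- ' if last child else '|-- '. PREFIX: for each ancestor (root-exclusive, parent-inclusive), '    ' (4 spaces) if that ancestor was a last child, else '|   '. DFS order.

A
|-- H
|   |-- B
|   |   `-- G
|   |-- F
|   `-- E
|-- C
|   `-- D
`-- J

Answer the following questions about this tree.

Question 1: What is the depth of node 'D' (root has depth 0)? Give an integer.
Answer: 2

Derivation:
Path from root to D: A -> C -> D
Depth = number of edges = 2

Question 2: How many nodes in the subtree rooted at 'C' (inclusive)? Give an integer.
Subtree rooted at C contains: C, D
Count = 2

Answer: 2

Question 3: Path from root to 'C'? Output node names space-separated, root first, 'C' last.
Answer: A C

Derivation:
Walk down from root: A -> C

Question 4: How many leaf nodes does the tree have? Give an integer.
Answer: 5

Derivation:
Leaves (nodes with no children): D, E, F, G, J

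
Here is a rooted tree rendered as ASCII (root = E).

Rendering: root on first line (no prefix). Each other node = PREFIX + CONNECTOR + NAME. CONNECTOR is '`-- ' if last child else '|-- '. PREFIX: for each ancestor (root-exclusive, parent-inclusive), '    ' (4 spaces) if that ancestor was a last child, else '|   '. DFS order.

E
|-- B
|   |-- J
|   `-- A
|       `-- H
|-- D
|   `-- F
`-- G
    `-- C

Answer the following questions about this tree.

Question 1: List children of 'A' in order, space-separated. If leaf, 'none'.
Node A's children (from adjacency): H

Answer: H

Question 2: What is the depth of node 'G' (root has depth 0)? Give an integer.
Answer: 1

Derivation:
Path from root to G: E -> G
Depth = number of edges = 1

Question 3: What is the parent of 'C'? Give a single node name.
Scan adjacency: C appears as child of G

Answer: G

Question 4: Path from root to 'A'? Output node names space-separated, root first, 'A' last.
Walk down from root: E -> B -> A

Answer: E B A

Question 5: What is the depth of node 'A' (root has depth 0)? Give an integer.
Answer: 2

Derivation:
Path from root to A: E -> B -> A
Depth = number of edges = 2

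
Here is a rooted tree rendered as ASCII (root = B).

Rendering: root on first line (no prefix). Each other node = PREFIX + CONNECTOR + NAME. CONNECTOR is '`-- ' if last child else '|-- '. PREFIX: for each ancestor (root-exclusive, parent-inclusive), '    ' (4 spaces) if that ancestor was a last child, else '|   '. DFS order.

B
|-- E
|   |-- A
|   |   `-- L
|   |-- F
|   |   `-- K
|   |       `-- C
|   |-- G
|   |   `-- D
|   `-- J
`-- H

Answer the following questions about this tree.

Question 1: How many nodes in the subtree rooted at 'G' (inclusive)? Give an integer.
Subtree rooted at G contains: D, G
Count = 2

Answer: 2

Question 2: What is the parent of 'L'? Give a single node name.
Answer: A

Derivation:
Scan adjacency: L appears as child of A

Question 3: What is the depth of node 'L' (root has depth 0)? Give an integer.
Answer: 3

Derivation:
Path from root to L: B -> E -> A -> L
Depth = number of edges = 3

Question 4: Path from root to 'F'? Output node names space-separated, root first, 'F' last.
Walk down from root: B -> E -> F

Answer: B E F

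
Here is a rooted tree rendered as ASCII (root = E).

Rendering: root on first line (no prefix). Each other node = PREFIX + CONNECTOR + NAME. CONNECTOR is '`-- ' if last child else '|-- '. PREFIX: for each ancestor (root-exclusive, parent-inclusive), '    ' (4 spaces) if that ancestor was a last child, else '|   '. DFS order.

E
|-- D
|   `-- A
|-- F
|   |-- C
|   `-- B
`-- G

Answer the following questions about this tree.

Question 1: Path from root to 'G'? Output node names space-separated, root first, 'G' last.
Walk down from root: E -> G

Answer: E G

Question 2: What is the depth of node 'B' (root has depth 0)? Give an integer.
Path from root to B: E -> F -> B
Depth = number of edges = 2

Answer: 2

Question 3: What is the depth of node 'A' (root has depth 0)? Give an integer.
Path from root to A: E -> D -> A
Depth = number of edges = 2

Answer: 2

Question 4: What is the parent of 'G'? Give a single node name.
Scan adjacency: G appears as child of E

Answer: E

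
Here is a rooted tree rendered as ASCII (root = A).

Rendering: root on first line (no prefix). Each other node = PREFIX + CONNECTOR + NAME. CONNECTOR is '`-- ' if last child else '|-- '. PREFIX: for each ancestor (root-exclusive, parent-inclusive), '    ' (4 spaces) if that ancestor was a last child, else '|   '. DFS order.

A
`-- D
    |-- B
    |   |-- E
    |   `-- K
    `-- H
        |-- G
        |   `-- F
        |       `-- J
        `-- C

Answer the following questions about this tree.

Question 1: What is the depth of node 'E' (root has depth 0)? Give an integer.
Path from root to E: A -> D -> B -> E
Depth = number of edges = 3

Answer: 3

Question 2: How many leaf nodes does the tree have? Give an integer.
Answer: 4

Derivation:
Leaves (nodes with no children): C, E, J, K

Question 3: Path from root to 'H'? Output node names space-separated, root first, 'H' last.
Answer: A D H

Derivation:
Walk down from root: A -> D -> H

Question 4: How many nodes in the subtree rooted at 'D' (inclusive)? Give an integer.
Answer: 9

Derivation:
Subtree rooted at D contains: B, C, D, E, F, G, H, J, K
Count = 9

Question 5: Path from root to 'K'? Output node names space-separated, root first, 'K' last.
Answer: A D B K

Derivation:
Walk down from root: A -> D -> B -> K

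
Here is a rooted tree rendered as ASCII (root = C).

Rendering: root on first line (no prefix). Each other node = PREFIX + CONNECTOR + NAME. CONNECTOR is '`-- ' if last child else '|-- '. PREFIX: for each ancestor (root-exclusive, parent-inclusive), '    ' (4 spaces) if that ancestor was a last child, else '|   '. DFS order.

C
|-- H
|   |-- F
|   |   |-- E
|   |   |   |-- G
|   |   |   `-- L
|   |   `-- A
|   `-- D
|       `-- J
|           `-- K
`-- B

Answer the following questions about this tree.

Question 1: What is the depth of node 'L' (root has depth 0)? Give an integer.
Path from root to L: C -> H -> F -> E -> L
Depth = number of edges = 4

Answer: 4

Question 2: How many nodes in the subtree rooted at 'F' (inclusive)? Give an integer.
Answer: 5

Derivation:
Subtree rooted at F contains: A, E, F, G, L
Count = 5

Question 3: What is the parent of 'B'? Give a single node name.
Scan adjacency: B appears as child of C

Answer: C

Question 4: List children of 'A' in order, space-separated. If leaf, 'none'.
Answer: none

Derivation:
Node A's children (from adjacency): (leaf)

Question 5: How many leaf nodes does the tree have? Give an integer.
Answer: 5

Derivation:
Leaves (nodes with no children): A, B, G, K, L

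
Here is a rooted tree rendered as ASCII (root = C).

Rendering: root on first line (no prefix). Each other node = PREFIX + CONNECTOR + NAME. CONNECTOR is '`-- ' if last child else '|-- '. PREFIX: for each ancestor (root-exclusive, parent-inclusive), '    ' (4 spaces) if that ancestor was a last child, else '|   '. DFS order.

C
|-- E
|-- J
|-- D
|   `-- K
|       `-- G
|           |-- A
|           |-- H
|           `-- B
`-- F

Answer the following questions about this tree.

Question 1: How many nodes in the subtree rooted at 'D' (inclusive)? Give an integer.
Answer: 6

Derivation:
Subtree rooted at D contains: A, B, D, G, H, K
Count = 6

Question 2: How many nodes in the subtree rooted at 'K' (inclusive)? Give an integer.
Subtree rooted at K contains: A, B, G, H, K
Count = 5

Answer: 5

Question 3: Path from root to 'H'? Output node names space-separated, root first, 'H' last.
Walk down from root: C -> D -> K -> G -> H

Answer: C D K G H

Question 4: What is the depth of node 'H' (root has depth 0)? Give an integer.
Answer: 4

Derivation:
Path from root to H: C -> D -> K -> G -> H
Depth = number of edges = 4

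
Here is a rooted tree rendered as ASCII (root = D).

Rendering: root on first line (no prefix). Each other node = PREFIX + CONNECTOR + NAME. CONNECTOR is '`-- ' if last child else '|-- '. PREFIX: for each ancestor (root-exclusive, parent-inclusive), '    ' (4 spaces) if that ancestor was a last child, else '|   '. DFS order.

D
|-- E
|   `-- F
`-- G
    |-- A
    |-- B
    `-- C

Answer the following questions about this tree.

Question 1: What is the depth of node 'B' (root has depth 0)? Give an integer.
Answer: 2

Derivation:
Path from root to B: D -> G -> B
Depth = number of edges = 2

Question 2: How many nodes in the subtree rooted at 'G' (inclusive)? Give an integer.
Answer: 4

Derivation:
Subtree rooted at G contains: A, B, C, G
Count = 4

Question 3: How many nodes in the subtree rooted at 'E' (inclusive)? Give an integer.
Answer: 2

Derivation:
Subtree rooted at E contains: E, F
Count = 2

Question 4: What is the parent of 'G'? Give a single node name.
Answer: D

Derivation:
Scan adjacency: G appears as child of D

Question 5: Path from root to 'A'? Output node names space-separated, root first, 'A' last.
Walk down from root: D -> G -> A

Answer: D G A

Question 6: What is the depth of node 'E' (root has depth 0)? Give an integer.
Path from root to E: D -> E
Depth = number of edges = 1

Answer: 1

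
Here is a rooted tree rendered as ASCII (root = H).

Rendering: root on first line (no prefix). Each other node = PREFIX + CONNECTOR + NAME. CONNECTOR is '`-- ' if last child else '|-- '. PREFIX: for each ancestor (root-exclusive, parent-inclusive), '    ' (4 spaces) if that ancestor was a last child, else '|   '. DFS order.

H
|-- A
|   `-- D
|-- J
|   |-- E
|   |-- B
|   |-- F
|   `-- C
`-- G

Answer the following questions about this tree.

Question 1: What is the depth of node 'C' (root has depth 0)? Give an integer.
Path from root to C: H -> J -> C
Depth = number of edges = 2

Answer: 2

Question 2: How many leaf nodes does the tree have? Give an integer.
Answer: 6

Derivation:
Leaves (nodes with no children): B, C, D, E, F, G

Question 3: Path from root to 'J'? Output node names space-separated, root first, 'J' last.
Answer: H J

Derivation:
Walk down from root: H -> J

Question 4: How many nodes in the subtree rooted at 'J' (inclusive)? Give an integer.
Answer: 5

Derivation:
Subtree rooted at J contains: B, C, E, F, J
Count = 5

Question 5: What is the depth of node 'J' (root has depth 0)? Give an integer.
Path from root to J: H -> J
Depth = number of edges = 1

Answer: 1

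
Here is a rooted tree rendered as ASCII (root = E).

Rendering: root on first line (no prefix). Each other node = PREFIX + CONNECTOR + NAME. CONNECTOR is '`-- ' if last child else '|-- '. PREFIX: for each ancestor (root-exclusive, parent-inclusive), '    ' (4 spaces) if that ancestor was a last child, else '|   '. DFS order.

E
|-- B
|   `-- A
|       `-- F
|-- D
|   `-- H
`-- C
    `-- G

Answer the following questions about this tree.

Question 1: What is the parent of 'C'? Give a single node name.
Scan adjacency: C appears as child of E

Answer: E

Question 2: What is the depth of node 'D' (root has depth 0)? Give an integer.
Answer: 1

Derivation:
Path from root to D: E -> D
Depth = number of edges = 1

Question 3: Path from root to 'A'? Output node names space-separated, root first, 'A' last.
Walk down from root: E -> B -> A

Answer: E B A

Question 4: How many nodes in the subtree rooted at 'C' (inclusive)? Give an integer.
Answer: 2

Derivation:
Subtree rooted at C contains: C, G
Count = 2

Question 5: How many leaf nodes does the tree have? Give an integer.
Answer: 3

Derivation:
Leaves (nodes with no children): F, G, H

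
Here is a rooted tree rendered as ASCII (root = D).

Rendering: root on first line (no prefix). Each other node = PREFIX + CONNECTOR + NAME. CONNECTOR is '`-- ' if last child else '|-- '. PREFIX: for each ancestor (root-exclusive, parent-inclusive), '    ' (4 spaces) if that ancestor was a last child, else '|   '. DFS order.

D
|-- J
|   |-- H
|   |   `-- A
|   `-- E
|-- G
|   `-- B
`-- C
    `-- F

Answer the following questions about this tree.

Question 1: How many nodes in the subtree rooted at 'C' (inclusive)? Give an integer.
Answer: 2

Derivation:
Subtree rooted at C contains: C, F
Count = 2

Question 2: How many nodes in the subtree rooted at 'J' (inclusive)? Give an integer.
Subtree rooted at J contains: A, E, H, J
Count = 4

Answer: 4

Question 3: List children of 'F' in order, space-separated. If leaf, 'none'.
Node F's children (from adjacency): (leaf)

Answer: none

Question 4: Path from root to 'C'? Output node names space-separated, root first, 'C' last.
Answer: D C

Derivation:
Walk down from root: D -> C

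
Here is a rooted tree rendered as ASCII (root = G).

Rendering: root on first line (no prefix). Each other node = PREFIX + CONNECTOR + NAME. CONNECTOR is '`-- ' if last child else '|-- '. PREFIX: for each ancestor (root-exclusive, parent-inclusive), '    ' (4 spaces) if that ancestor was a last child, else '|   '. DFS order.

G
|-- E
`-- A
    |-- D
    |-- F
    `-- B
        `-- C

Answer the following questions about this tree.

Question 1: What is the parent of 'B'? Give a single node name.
Scan adjacency: B appears as child of A

Answer: A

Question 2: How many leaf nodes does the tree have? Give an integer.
Answer: 4

Derivation:
Leaves (nodes with no children): C, D, E, F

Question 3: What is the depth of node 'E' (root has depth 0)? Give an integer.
Path from root to E: G -> E
Depth = number of edges = 1

Answer: 1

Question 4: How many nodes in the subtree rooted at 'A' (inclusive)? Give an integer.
Answer: 5

Derivation:
Subtree rooted at A contains: A, B, C, D, F
Count = 5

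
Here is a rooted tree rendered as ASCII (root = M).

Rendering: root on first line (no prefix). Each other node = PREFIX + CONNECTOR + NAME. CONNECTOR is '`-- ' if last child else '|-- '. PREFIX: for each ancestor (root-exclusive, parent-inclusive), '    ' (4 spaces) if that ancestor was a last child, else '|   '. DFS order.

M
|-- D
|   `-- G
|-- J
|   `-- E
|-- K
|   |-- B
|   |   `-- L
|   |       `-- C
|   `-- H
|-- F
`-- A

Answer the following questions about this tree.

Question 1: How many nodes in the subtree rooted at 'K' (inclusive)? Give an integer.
Answer: 5

Derivation:
Subtree rooted at K contains: B, C, H, K, L
Count = 5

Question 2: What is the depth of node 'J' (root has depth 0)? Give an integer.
Path from root to J: M -> J
Depth = number of edges = 1

Answer: 1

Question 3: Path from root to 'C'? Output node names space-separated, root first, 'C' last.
Answer: M K B L C

Derivation:
Walk down from root: M -> K -> B -> L -> C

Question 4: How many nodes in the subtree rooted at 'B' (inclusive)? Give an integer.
Subtree rooted at B contains: B, C, L
Count = 3

Answer: 3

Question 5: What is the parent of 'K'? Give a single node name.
Scan adjacency: K appears as child of M

Answer: M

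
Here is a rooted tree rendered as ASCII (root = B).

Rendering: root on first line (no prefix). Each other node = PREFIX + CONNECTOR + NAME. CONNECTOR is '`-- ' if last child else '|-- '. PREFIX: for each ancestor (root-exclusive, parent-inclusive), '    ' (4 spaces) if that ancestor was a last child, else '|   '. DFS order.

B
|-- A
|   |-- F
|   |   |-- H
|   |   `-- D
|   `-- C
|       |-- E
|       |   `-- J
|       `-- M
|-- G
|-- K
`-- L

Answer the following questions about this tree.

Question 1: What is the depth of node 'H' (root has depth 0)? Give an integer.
Path from root to H: B -> A -> F -> H
Depth = number of edges = 3

Answer: 3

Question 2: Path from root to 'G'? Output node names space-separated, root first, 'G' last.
Walk down from root: B -> G

Answer: B G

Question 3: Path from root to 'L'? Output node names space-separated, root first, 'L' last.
Walk down from root: B -> L

Answer: B L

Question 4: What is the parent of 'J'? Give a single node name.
Answer: E

Derivation:
Scan adjacency: J appears as child of E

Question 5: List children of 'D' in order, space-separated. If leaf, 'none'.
Node D's children (from adjacency): (leaf)

Answer: none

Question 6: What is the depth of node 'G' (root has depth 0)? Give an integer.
Path from root to G: B -> G
Depth = number of edges = 1

Answer: 1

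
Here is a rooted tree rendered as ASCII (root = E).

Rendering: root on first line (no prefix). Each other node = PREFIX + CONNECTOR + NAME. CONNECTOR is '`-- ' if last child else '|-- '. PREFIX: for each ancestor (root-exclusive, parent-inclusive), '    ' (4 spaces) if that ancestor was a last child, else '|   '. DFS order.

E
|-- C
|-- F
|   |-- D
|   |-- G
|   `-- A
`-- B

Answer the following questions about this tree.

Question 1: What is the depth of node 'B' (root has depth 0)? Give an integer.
Answer: 1

Derivation:
Path from root to B: E -> B
Depth = number of edges = 1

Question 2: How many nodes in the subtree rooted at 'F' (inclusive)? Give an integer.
Answer: 4

Derivation:
Subtree rooted at F contains: A, D, F, G
Count = 4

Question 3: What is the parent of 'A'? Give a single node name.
Scan adjacency: A appears as child of F

Answer: F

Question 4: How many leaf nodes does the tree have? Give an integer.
Answer: 5

Derivation:
Leaves (nodes with no children): A, B, C, D, G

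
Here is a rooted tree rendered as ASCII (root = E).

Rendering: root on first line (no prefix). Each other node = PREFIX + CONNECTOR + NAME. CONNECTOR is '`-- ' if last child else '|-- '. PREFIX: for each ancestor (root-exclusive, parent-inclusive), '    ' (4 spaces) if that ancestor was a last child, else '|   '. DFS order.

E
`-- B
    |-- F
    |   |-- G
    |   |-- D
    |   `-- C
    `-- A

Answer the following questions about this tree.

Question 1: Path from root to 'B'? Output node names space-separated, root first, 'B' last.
Answer: E B

Derivation:
Walk down from root: E -> B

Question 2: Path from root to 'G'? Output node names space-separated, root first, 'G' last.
Answer: E B F G

Derivation:
Walk down from root: E -> B -> F -> G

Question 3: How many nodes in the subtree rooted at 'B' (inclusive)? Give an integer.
Subtree rooted at B contains: A, B, C, D, F, G
Count = 6

Answer: 6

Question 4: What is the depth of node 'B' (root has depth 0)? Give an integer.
Path from root to B: E -> B
Depth = number of edges = 1

Answer: 1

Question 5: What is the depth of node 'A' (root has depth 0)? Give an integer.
Answer: 2

Derivation:
Path from root to A: E -> B -> A
Depth = number of edges = 2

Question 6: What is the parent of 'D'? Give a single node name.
Scan adjacency: D appears as child of F

Answer: F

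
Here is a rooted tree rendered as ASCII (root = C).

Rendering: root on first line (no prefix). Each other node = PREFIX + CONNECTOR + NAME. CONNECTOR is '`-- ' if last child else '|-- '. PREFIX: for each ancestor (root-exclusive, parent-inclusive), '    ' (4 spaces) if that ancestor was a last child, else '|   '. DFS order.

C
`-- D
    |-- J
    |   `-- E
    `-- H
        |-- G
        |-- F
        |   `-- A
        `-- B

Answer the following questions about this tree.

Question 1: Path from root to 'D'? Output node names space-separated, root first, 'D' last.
Walk down from root: C -> D

Answer: C D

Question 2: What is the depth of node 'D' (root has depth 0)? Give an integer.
Answer: 1

Derivation:
Path from root to D: C -> D
Depth = number of edges = 1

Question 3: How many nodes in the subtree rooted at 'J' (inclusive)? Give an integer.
Subtree rooted at J contains: E, J
Count = 2

Answer: 2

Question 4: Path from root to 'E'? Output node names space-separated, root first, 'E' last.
Answer: C D J E

Derivation:
Walk down from root: C -> D -> J -> E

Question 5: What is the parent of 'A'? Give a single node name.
Scan adjacency: A appears as child of F

Answer: F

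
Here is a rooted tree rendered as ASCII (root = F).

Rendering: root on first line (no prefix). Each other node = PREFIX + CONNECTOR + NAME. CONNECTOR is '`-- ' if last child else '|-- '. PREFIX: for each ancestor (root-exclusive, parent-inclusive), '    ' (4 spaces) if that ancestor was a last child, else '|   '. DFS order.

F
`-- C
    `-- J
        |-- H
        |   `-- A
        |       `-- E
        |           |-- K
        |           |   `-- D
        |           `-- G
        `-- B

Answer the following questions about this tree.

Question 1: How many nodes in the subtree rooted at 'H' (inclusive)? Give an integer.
Answer: 6

Derivation:
Subtree rooted at H contains: A, D, E, G, H, K
Count = 6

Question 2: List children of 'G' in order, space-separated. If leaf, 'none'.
Answer: none

Derivation:
Node G's children (from adjacency): (leaf)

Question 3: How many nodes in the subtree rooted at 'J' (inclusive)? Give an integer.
Subtree rooted at J contains: A, B, D, E, G, H, J, K
Count = 8

Answer: 8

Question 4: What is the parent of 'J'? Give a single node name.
Scan adjacency: J appears as child of C

Answer: C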